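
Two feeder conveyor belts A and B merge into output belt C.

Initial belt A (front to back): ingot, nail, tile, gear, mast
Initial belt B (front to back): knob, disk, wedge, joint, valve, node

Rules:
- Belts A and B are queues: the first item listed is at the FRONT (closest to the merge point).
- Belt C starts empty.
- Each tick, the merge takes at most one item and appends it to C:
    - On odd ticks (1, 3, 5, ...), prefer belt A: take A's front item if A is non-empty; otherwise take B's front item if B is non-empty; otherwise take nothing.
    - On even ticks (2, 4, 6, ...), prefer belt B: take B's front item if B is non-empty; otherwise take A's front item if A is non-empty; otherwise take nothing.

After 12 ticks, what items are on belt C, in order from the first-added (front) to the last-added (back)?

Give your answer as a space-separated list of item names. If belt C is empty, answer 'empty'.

Answer: ingot knob nail disk tile wedge gear joint mast valve node

Derivation:
Tick 1: prefer A, take ingot from A; A=[nail,tile,gear,mast] B=[knob,disk,wedge,joint,valve,node] C=[ingot]
Tick 2: prefer B, take knob from B; A=[nail,tile,gear,mast] B=[disk,wedge,joint,valve,node] C=[ingot,knob]
Tick 3: prefer A, take nail from A; A=[tile,gear,mast] B=[disk,wedge,joint,valve,node] C=[ingot,knob,nail]
Tick 4: prefer B, take disk from B; A=[tile,gear,mast] B=[wedge,joint,valve,node] C=[ingot,knob,nail,disk]
Tick 5: prefer A, take tile from A; A=[gear,mast] B=[wedge,joint,valve,node] C=[ingot,knob,nail,disk,tile]
Tick 6: prefer B, take wedge from B; A=[gear,mast] B=[joint,valve,node] C=[ingot,knob,nail,disk,tile,wedge]
Tick 7: prefer A, take gear from A; A=[mast] B=[joint,valve,node] C=[ingot,knob,nail,disk,tile,wedge,gear]
Tick 8: prefer B, take joint from B; A=[mast] B=[valve,node] C=[ingot,knob,nail,disk,tile,wedge,gear,joint]
Tick 9: prefer A, take mast from A; A=[-] B=[valve,node] C=[ingot,knob,nail,disk,tile,wedge,gear,joint,mast]
Tick 10: prefer B, take valve from B; A=[-] B=[node] C=[ingot,knob,nail,disk,tile,wedge,gear,joint,mast,valve]
Tick 11: prefer A, take node from B; A=[-] B=[-] C=[ingot,knob,nail,disk,tile,wedge,gear,joint,mast,valve,node]
Tick 12: prefer B, both empty, nothing taken; A=[-] B=[-] C=[ingot,knob,nail,disk,tile,wedge,gear,joint,mast,valve,node]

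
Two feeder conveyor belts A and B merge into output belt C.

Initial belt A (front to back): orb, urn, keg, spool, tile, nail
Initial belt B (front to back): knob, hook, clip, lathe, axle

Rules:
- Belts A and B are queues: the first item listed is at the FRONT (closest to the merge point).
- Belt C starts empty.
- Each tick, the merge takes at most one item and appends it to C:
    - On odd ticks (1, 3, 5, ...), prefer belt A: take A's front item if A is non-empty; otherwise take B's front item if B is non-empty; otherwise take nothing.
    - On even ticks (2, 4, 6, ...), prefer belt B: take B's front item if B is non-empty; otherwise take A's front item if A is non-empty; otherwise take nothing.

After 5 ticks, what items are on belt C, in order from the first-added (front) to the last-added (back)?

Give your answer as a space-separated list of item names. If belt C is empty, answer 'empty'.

Answer: orb knob urn hook keg

Derivation:
Tick 1: prefer A, take orb from A; A=[urn,keg,spool,tile,nail] B=[knob,hook,clip,lathe,axle] C=[orb]
Tick 2: prefer B, take knob from B; A=[urn,keg,spool,tile,nail] B=[hook,clip,lathe,axle] C=[orb,knob]
Tick 3: prefer A, take urn from A; A=[keg,spool,tile,nail] B=[hook,clip,lathe,axle] C=[orb,knob,urn]
Tick 4: prefer B, take hook from B; A=[keg,spool,tile,nail] B=[clip,lathe,axle] C=[orb,knob,urn,hook]
Tick 5: prefer A, take keg from A; A=[spool,tile,nail] B=[clip,lathe,axle] C=[orb,knob,urn,hook,keg]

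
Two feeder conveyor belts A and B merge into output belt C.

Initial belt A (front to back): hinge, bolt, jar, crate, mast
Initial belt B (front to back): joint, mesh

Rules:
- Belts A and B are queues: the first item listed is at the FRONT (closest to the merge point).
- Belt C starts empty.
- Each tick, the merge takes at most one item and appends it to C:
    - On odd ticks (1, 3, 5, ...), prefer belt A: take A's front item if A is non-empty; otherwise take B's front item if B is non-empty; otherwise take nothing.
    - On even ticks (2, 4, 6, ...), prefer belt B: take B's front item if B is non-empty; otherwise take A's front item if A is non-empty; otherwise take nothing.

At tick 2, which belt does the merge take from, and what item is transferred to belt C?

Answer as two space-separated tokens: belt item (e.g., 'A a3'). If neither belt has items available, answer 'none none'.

Tick 1: prefer A, take hinge from A; A=[bolt,jar,crate,mast] B=[joint,mesh] C=[hinge]
Tick 2: prefer B, take joint from B; A=[bolt,jar,crate,mast] B=[mesh] C=[hinge,joint]

Answer: B joint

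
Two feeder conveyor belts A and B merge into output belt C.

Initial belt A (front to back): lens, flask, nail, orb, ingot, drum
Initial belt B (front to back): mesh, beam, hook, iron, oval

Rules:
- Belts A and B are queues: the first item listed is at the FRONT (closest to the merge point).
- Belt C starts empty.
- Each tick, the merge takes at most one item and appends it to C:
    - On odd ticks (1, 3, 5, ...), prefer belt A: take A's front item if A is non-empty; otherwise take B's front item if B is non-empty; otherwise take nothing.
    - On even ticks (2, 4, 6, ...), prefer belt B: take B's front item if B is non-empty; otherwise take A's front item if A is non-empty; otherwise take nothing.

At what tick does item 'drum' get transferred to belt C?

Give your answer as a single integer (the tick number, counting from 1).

Tick 1: prefer A, take lens from A; A=[flask,nail,orb,ingot,drum] B=[mesh,beam,hook,iron,oval] C=[lens]
Tick 2: prefer B, take mesh from B; A=[flask,nail,orb,ingot,drum] B=[beam,hook,iron,oval] C=[lens,mesh]
Tick 3: prefer A, take flask from A; A=[nail,orb,ingot,drum] B=[beam,hook,iron,oval] C=[lens,mesh,flask]
Tick 4: prefer B, take beam from B; A=[nail,orb,ingot,drum] B=[hook,iron,oval] C=[lens,mesh,flask,beam]
Tick 5: prefer A, take nail from A; A=[orb,ingot,drum] B=[hook,iron,oval] C=[lens,mesh,flask,beam,nail]
Tick 6: prefer B, take hook from B; A=[orb,ingot,drum] B=[iron,oval] C=[lens,mesh,flask,beam,nail,hook]
Tick 7: prefer A, take orb from A; A=[ingot,drum] B=[iron,oval] C=[lens,mesh,flask,beam,nail,hook,orb]
Tick 8: prefer B, take iron from B; A=[ingot,drum] B=[oval] C=[lens,mesh,flask,beam,nail,hook,orb,iron]
Tick 9: prefer A, take ingot from A; A=[drum] B=[oval] C=[lens,mesh,flask,beam,nail,hook,orb,iron,ingot]
Tick 10: prefer B, take oval from B; A=[drum] B=[-] C=[lens,mesh,flask,beam,nail,hook,orb,iron,ingot,oval]
Tick 11: prefer A, take drum from A; A=[-] B=[-] C=[lens,mesh,flask,beam,nail,hook,orb,iron,ingot,oval,drum]

Answer: 11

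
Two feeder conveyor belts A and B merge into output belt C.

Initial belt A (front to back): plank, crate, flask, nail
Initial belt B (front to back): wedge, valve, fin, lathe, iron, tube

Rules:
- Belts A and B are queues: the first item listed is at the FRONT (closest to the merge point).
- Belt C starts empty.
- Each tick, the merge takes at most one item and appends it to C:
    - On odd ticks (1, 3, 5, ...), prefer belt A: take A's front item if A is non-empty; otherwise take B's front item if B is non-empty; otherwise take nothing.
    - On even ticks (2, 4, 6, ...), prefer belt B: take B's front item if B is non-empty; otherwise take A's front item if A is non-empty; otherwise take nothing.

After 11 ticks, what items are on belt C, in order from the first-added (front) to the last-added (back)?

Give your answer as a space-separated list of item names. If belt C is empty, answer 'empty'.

Tick 1: prefer A, take plank from A; A=[crate,flask,nail] B=[wedge,valve,fin,lathe,iron,tube] C=[plank]
Tick 2: prefer B, take wedge from B; A=[crate,flask,nail] B=[valve,fin,lathe,iron,tube] C=[plank,wedge]
Tick 3: prefer A, take crate from A; A=[flask,nail] B=[valve,fin,lathe,iron,tube] C=[plank,wedge,crate]
Tick 4: prefer B, take valve from B; A=[flask,nail] B=[fin,lathe,iron,tube] C=[plank,wedge,crate,valve]
Tick 5: prefer A, take flask from A; A=[nail] B=[fin,lathe,iron,tube] C=[plank,wedge,crate,valve,flask]
Tick 6: prefer B, take fin from B; A=[nail] B=[lathe,iron,tube] C=[plank,wedge,crate,valve,flask,fin]
Tick 7: prefer A, take nail from A; A=[-] B=[lathe,iron,tube] C=[plank,wedge,crate,valve,flask,fin,nail]
Tick 8: prefer B, take lathe from B; A=[-] B=[iron,tube] C=[plank,wedge,crate,valve,flask,fin,nail,lathe]
Tick 9: prefer A, take iron from B; A=[-] B=[tube] C=[plank,wedge,crate,valve,flask,fin,nail,lathe,iron]
Tick 10: prefer B, take tube from B; A=[-] B=[-] C=[plank,wedge,crate,valve,flask,fin,nail,lathe,iron,tube]
Tick 11: prefer A, both empty, nothing taken; A=[-] B=[-] C=[plank,wedge,crate,valve,flask,fin,nail,lathe,iron,tube]

Answer: plank wedge crate valve flask fin nail lathe iron tube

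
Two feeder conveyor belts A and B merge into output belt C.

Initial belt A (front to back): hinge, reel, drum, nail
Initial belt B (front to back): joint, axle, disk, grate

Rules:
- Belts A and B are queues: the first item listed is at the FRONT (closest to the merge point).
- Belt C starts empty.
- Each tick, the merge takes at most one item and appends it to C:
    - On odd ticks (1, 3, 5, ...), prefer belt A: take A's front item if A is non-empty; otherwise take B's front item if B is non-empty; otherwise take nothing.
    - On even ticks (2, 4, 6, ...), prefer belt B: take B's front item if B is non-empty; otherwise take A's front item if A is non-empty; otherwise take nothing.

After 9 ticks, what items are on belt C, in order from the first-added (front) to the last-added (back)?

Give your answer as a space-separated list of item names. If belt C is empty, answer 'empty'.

Answer: hinge joint reel axle drum disk nail grate

Derivation:
Tick 1: prefer A, take hinge from A; A=[reel,drum,nail] B=[joint,axle,disk,grate] C=[hinge]
Tick 2: prefer B, take joint from B; A=[reel,drum,nail] B=[axle,disk,grate] C=[hinge,joint]
Tick 3: prefer A, take reel from A; A=[drum,nail] B=[axle,disk,grate] C=[hinge,joint,reel]
Tick 4: prefer B, take axle from B; A=[drum,nail] B=[disk,grate] C=[hinge,joint,reel,axle]
Tick 5: prefer A, take drum from A; A=[nail] B=[disk,grate] C=[hinge,joint,reel,axle,drum]
Tick 6: prefer B, take disk from B; A=[nail] B=[grate] C=[hinge,joint,reel,axle,drum,disk]
Tick 7: prefer A, take nail from A; A=[-] B=[grate] C=[hinge,joint,reel,axle,drum,disk,nail]
Tick 8: prefer B, take grate from B; A=[-] B=[-] C=[hinge,joint,reel,axle,drum,disk,nail,grate]
Tick 9: prefer A, both empty, nothing taken; A=[-] B=[-] C=[hinge,joint,reel,axle,drum,disk,nail,grate]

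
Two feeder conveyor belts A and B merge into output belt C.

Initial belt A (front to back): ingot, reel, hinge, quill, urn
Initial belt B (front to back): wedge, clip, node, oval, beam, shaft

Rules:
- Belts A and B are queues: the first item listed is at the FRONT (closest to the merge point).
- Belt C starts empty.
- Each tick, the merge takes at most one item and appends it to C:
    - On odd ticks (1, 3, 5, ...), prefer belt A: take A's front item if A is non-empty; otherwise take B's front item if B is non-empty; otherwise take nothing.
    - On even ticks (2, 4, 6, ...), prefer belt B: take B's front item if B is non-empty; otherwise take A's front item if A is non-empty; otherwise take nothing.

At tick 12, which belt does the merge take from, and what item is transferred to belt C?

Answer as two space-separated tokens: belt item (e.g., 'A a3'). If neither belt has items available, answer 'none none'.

Tick 1: prefer A, take ingot from A; A=[reel,hinge,quill,urn] B=[wedge,clip,node,oval,beam,shaft] C=[ingot]
Tick 2: prefer B, take wedge from B; A=[reel,hinge,quill,urn] B=[clip,node,oval,beam,shaft] C=[ingot,wedge]
Tick 3: prefer A, take reel from A; A=[hinge,quill,urn] B=[clip,node,oval,beam,shaft] C=[ingot,wedge,reel]
Tick 4: prefer B, take clip from B; A=[hinge,quill,urn] B=[node,oval,beam,shaft] C=[ingot,wedge,reel,clip]
Tick 5: prefer A, take hinge from A; A=[quill,urn] B=[node,oval,beam,shaft] C=[ingot,wedge,reel,clip,hinge]
Tick 6: prefer B, take node from B; A=[quill,urn] B=[oval,beam,shaft] C=[ingot,wedge,reel,clip,hinge,node]
Tick 7: prefer A, take quill from A; A=[urn] B=[oval,beam,shaft] C=[ingot,wedge,reel,clip,hinge,node,quill]
Tick 8: prefer B, take oval from B; A=[urn] B=[beam,shaft] C=[ingot,wedge,reel,clip,hinge,node,quill,oval]
Tick 9: prefer A, take urn from A; A=[-] B=[beam,shaft] C=[ingot,wedge,reel,clip,hinge,node,quill,oval,urn]
Tick 10: prefer B, take beam from B; A=[-] B=[shaft] C=[ingot,wedge,reel,clip,hinge,node,quill,oval,urn,beam]
Tick 11: prefer A, take shaft from B; A=[-] B=[-] C=[ingot,wedge,reel,clip,hinge,node,quill,oval,urn,beam,shaft]
Tick 12: prefer B, both empty, nothing taken; A=[-] B=[-] C=[ingot,wedge,reel,clip,hinge,node,quill,oval,urn,beam,shaft]

Answer: none none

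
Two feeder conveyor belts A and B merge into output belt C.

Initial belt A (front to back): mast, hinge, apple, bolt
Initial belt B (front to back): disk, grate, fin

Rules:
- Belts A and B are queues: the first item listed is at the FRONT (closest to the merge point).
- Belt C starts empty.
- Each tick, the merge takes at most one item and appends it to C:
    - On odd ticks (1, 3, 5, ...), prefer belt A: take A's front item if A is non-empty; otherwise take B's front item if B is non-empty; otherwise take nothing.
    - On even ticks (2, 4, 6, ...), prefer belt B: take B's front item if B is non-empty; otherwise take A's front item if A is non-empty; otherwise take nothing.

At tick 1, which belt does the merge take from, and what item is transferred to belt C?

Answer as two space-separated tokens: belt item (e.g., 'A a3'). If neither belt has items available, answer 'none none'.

Answer: A mast

Derivation:
Tick 1: prefer A, take mast from A; A=[hinge,apple,bolt] B=[disk,grate,fin] C=[mast]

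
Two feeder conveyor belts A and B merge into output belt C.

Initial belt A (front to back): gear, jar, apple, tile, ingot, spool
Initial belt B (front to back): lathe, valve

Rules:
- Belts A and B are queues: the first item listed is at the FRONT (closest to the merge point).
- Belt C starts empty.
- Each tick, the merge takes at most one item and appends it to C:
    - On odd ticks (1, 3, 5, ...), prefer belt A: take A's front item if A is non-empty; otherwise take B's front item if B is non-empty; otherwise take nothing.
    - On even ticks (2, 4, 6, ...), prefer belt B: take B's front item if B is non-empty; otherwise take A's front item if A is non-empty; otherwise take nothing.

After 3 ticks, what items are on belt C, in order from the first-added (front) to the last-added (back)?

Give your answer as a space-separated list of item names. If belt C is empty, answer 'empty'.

Answer: gear lathe jar

Derivation:
Tick 1: prefer A, take gear from A; A=[jar,apple,tile,ingot,spool] B=[lathe,valve] C=[gear]
Tick 2: prefer B, take lathe from B; A=[jar,apple,tile,ingot,spool] B=[valve] C=[gear,lathe]
Tick 3: prefer A, take jar from A; A=[apple,tile,ingot,spool] B=[valve] C=[gear,lathe,jar]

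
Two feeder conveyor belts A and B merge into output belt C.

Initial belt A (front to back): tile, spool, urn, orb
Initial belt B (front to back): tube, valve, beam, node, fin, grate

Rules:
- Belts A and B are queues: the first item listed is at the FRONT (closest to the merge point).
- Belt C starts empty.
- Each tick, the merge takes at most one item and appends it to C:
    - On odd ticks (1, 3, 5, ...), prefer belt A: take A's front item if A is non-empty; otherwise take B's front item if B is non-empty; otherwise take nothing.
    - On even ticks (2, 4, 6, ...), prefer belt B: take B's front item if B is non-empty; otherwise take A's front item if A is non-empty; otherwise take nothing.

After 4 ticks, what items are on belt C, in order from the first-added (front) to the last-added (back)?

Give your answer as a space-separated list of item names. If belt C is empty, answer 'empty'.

Answer: tile tube spool valve

Derivation:
Tick 1: prefer A, take tile from A; A=[spool,urn,orb] B=[tube,valve,beam,node,fin,grate] C=[tile]
Tick 2: prefer B, take tube from B; A=[spool,urn,orb] B=[valve,beam,node,fin,grate] C=[tile,tube]
Tick 3: prefer A, take spool from A; A=[urn,orb] B=[valve,beam,node,fin,grate] C=[tile,tube,spool]
Tick 4: prefer B, take valve from B; A=[urn,orb] B=[beam,node,fin,grate] C=[tile,tube,spool,valve]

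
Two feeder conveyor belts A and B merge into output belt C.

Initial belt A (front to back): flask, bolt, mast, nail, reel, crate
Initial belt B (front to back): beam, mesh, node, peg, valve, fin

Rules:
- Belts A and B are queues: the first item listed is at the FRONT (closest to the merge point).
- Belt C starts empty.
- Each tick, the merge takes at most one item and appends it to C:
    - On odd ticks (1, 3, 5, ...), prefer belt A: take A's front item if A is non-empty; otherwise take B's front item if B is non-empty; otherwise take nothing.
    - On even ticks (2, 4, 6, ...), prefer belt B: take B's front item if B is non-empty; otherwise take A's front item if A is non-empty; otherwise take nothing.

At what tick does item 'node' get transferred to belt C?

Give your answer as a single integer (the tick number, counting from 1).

Answer: 6

Derivation:
Tick 1: prefer A, take flask from A; A=[bolt,mast,nail,reel,crate] B=[beam,mesh,node,peg,valve,fin] C=[flask]
Tick 2: prefer B, take beam from B; A=[bolt,mast,nail,reel,crate] B=[mesh,node,peg,valve,fin] C=[flask,beam]
Tick 3: prefer A, take bolt from A; A=[mast,nail,reel,crate] B=[mesh,node,peg,valve,fin] C=[flask,beam,bolt]
Tick 4: prefer B, take mesh from B; A=[mast,nail,reel,crate] B=[node,peg,valve,fin] C=[flask,beam,bolt,mesh]
Tick 5: prefer A, take mast from A; A=[nail,reel,crate] B=[node,peg,valve,fin] C=[flask,beam,bolt,mesh,mast]
Tick 6: prefer B, take node from B; A=[nail,reel,crate] B=[peg,valve,fin] C=[flask,beam,bolt,mesh,mast,node]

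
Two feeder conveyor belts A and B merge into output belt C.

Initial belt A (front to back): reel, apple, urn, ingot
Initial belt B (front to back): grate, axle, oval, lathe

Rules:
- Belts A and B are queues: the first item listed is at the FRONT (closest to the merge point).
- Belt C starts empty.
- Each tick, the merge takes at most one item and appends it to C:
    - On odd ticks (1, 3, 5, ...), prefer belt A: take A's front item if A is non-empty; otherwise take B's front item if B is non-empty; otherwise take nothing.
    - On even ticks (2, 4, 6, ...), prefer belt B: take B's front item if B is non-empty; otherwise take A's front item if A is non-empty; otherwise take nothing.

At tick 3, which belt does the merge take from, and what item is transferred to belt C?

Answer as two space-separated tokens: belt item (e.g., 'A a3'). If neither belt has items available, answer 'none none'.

Tick 1: prefer A, take reel from A; A=[apple,urn,ingot] B=[grate,axle,oval,lathe] C=[reel]
Tick 2: prefer B, take grate from B; A=[apple,urn,ingot] B=[axle,oval,lathe] C=[reel,grate]
Tick 3: prefer A, take apple from A; A=[urn,ingot] B=[axle,oval,lathe] C=[reel,grate,apple]

Answer: A apple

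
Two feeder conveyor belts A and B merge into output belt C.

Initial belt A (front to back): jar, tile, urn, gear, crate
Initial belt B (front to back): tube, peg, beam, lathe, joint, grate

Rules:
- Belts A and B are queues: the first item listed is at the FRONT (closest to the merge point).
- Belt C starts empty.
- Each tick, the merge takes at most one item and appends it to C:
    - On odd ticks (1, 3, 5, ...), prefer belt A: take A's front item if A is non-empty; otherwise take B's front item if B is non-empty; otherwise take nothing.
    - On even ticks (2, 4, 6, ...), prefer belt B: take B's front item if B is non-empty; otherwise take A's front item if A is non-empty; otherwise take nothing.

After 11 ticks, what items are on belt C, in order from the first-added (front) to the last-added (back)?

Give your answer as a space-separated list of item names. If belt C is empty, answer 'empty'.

Answer: jar tube tile peg urn beam gear lathe crate joint grate

Derivation:
Tick 1: prefer A, take jar from A; A=[tile,urn,gear,crate] B=[tube,peg,beam,lathe,joint,grate] C=[jar]
Tick 2: prefer B, take tube from B; A=[tile,urn,gear,crate] B=[peg,beam,lathe,joint,grate] C=[jar,tube]
Tick 3: prefer A, take tile from A; A=[urn,gear,crate] B=[peg,beam,lathe,joint,grate] C=[jar,tube,tile]
Tick 4: prefer B, take peg from B; A=[urn,gear,crate] B=[beam,lathe,joint,grate] C=[jar,tube,tile,peg]
Tick 5: prefer A, take urn from A; A=[gear,crate] B=[beam,lathe,joint,grate] C=[jar,tube,tile,peg,urn]
Tick 6: prefer B, take beam from B; A=[gear,crate] B=[lathe,joint,grate] C=[jar,tube,tile,peg,urn,beam]
Tick 7: prefer A, take gear from A; A=[crate] B=[lathe,joint,grate] C=[jar,tube,tile,peg,urn,beam,gear]
Tick 8: prefer B, take lathe from B; A=[crate] B=[joint,grate] C=[jar,tube,tile,peg,urn,beam,gear,lathe]
Tick 9: prefer A, take crate from A; A=[-] B=[joint,grate] C=[jar,tube,tile,peg,urn,beam,gear,lathe,crate]
Tick 10: prefer B, take joint from B; A=[-] B=[grate] C=[jar,tube,tile,peg,urn,beam,gear,lathe,crate,joint]
Tick 11: prefer A, take grate from B; A=[-] B=[-] C=[jar,tube,tile,peg,urn,beam,gear,lathe,crate,joint,grate]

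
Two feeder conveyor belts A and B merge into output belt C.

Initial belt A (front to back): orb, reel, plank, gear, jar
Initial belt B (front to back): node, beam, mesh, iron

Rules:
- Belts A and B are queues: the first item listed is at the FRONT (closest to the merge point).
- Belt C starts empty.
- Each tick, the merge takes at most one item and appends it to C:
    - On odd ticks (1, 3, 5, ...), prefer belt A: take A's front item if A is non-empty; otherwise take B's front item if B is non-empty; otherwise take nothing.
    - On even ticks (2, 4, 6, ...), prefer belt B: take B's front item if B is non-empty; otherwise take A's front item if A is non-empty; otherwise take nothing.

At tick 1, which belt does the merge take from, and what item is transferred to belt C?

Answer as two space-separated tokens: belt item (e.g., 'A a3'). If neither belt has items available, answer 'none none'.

Tick 1: prefer A, take orb from A; A=[reel,plank,gear,jar] B=[node,beam,mesh,iron] C=[orb]

Answer: A orb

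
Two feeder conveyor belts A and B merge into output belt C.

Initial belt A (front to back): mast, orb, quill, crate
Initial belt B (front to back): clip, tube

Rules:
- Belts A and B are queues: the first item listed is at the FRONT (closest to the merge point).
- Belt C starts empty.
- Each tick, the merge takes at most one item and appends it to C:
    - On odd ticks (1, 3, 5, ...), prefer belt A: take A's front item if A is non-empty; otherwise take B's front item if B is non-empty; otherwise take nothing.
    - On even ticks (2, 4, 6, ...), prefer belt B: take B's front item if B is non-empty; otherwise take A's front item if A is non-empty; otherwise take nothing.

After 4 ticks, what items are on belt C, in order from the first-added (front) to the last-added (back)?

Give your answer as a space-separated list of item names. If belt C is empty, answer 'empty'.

Tick 1: prefer A, take mast from A; A=[orb,quill,crate] B=[clip,tube] C=[mast]
Tick 2: prefer B, take clip from B; A=[orb,quill,crate] B=[tube] C=[mast,clip]
Tick 3: prefer A, take orb from A; A=[quill,crate] B=[tube] C=[mast,clip,orb]
Tick 4: prefer B, take tube from B; A=[quill,crate] B=[-] C=[mast,clip,orb,tube]

Answer: mast clip orb tube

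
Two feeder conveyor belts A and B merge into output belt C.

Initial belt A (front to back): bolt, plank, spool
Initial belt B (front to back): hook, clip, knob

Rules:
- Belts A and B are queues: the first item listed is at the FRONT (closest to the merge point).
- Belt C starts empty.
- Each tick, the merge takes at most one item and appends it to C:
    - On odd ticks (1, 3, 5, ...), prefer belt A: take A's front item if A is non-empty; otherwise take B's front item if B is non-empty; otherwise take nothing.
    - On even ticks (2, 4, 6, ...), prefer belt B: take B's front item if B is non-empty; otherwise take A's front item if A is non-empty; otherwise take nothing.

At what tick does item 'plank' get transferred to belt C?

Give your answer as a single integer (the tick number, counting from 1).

Tick 1: prefer A, take bolt from A; A=[plank,spool] B=[hook,clip,knob] C=[bolt]
Tick 2: prefer B, take hook from B; A=[plank,spool] B=[clip,knob] C=[bolt,hook]
Tick 3: prefer A, take plank from A; A=[spool] B=[clip,knob] C=[bolt,hook,plank]

Answer: 3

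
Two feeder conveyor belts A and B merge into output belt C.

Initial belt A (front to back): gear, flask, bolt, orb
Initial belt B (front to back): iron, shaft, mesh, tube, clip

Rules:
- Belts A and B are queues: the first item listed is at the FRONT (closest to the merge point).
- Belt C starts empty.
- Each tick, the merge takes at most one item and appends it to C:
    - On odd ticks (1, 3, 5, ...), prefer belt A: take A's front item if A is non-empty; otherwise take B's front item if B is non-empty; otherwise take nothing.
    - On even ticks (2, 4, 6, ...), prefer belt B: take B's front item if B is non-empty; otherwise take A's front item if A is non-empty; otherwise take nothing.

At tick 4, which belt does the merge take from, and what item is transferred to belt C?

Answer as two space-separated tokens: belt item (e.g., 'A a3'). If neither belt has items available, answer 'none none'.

Tick 1: prefer A, take gear from A; A=[flask,bolt,orb] B=[iron,shaft,mesh,tube,clip] C=[gear]
Tick 2: prefer B, take iron from B; A=[flask,bolt,orb] B=[shaft,mesh,tube,clip] C=[gear,iron]
Tick 3: prefer A, take flask from A; A=[bolt,orb] B=[shaft,mesh,tube,clip] C=[gear,iron,flask]
Tick 4: prefer B, take shaft from B; A=[bolt,orb] B=[mesh,tube,clip] C=[gear,iron,flask,shaft]

Answer: B shaft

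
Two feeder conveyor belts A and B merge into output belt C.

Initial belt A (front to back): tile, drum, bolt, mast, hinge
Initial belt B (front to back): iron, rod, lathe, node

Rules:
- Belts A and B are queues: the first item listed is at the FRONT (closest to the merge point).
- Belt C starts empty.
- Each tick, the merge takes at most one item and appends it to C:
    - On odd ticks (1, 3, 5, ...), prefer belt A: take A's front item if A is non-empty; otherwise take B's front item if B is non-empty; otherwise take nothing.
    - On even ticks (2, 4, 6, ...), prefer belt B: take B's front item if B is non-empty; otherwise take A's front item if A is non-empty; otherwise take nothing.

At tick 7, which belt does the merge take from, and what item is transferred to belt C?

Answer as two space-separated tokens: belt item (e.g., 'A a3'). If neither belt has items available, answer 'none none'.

Answer: A mast

Derivation:
Tick 1: prefer A, take tile from A; A=[drum,bolt,mast,hinge] B=[iron,rod,lathe,node] C=[tile]
Tick 2: prefer B, take iron from B; A=[drum,bolt,mast,hinge] B=[rod,lathe,node] C=[tile,iron]
Tick 3: prefer A, take drum from A; A=[bolt,mast,hinge] B=[rod,lathe,node] C=[tile,iron,drum]
Tick 4: prefer B, take rod from B; A=[bolt,mast,hinge] B=[lathe,node] C=[tile,iron,drum,rod]
Tick 5: prefer A, take bolt from A; A=[mast,hinge] B=[lathe,node] C=[tile,iron,drum,rod,bolt]
Tick 6: prefer B, take lathe from B; A=[mast,hinge] B=[node] C=[tile,iron,drum,rod,bolt,lathe]
Tick 7: prefer A, take mast from A; A=[hinge] B=[node] C=[tile,iron,drum,rod,bolt,lathe,mast]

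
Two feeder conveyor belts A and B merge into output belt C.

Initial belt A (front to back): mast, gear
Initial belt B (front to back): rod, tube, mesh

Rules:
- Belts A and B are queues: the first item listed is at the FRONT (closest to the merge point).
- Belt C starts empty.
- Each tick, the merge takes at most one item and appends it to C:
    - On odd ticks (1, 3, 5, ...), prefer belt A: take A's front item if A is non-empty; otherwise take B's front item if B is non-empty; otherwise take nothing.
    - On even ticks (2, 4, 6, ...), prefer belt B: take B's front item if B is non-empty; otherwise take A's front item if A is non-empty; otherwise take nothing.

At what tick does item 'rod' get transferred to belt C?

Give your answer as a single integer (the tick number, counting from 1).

Tick 1: prefer A, take mast from A; A=[gear] B=[rod,tube,mesh] C=[mast]
Tick 2: prefer B, take rod from B; A=[gear] B=[tube,mesh] C=[mast,rod]

Answer: 2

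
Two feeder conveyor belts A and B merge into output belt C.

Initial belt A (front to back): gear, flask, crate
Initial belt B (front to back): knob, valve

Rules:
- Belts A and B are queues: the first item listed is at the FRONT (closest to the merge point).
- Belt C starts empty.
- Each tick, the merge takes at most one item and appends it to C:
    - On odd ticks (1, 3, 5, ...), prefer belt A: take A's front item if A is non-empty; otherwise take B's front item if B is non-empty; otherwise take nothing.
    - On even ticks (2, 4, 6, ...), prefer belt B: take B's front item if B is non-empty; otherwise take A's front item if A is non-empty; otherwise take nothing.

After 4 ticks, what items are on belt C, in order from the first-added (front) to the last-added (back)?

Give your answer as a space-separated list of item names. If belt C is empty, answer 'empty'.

Tick 1: prefer A, take gear from A; A=[flask,crate] B=[knob,valve] C=[gear]
Tick 2: prefer B, take knob from B; A=[flask,crate] B=[valve] C=[gear,knob]
Tick 3: prefer A, take flask from A; A=[crate] B=[valve] C=[gear,knob,flask]
Tick 4: prefer B, take valve from B; A=[crate] B=[-] C=[gear,knob,flask,valve]

Answer: gear knob flask valve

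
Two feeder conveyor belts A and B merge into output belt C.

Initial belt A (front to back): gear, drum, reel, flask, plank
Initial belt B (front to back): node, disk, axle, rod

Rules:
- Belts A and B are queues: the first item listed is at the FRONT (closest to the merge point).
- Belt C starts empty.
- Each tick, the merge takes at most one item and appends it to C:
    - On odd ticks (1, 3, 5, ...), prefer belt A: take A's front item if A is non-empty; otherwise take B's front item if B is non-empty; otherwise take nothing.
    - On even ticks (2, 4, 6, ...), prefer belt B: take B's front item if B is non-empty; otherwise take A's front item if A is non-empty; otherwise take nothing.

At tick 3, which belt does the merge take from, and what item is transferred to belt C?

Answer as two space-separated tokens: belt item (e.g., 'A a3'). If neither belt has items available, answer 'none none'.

Tick 1: prefer A, take gear from A; A=[drum,reel,flask,plank] B=[node,disk,axle,rod] C=[gear]
Tick 2: prefer B, take node from B; A=[drum,reel,flask,plank] B=[disk,axle,rod] C=[gear,node]
Tick 3: prefer A, take drum from A; A=[reel,flask,plank] B=[disk,axle,rod] C=[gear,node,drum]

Answer: A drum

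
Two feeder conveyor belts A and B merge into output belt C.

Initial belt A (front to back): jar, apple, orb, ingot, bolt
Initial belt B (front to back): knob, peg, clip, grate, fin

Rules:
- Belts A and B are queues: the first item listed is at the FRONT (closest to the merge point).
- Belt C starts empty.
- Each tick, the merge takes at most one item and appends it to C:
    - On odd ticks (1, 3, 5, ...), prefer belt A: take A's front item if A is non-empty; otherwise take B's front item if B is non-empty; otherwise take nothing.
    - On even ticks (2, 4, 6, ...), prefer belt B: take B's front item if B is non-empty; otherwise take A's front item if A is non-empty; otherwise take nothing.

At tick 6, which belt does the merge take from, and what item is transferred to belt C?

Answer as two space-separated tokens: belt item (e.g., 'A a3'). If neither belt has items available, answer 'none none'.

Tick 1: prefer A, take jar from A; A=[apple,orb,ingot,bolt] B=[knob,peg,clip,grate,fin] C=[jar]
Tick 2: prefer B, take knob from B; A=[apple,orb,ingot,bolt] B=[peg,clip,grate,fin] C=[jar,knob]
Tick 3: prefer A, take apple from A; A=[orb,ingot,bolt] B=[peg,clip,grate,fin] C=[jar,knob,apple]
Tick 4: prefer B, take peg from B; A=[orb,ingot,bolt] B=[clip,grate,fin] C=[jar,knob,apple,peg]
Tick 5: prefer A, take orb from A; A=[ingot,bolt] B=[clip,grate,fin] C=[jar,knob,apple,peg,orb]
Tick 6: prefer B, take clip from B; A=[ingot,bolt] B=[grate,fin] C=[jar,knob,apple,peg,orb,clip]

Answer: B clip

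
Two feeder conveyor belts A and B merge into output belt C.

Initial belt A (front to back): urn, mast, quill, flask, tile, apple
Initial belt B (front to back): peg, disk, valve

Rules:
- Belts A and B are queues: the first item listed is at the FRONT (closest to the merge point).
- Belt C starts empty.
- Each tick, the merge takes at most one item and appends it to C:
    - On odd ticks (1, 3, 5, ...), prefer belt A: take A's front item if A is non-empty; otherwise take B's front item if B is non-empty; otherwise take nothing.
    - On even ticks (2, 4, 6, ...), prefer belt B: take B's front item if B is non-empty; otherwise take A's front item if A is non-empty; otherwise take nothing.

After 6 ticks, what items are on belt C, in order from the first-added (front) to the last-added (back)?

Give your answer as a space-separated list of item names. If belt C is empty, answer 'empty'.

Answer: urn peg mast disk quill valve

Derivation:
Tick 1: prefer A, take urn from A; A=[mast,quill,flask,tile,apple] B=[peg,disk,valve] C=[urn]
Tick 2: prefer B, take peg from B; A=[mast,quill,flask,tile,apple] B=[disk,valve] C=[urn,peg]
Tick 3: prefer A, take mast from A; A=[quill,flask,tile,apple] B=[disk,valve] C=[urn,peg,mast]
Tick 4: prefer B, take disk from B; A=[quill,flask,tile,apple] B=[valve] C=[urn,peg,mast,disk]
Tick 5: prefer A, take quill from A; A=[flask,tile,apple] B=[valve] C=[urn,peg,mast,disk,quill]
Tick 6: prefer B, take valve from B; A=[flask,tile,apple] B=[-] C=[urn,peg,mast,disk,quill,valve]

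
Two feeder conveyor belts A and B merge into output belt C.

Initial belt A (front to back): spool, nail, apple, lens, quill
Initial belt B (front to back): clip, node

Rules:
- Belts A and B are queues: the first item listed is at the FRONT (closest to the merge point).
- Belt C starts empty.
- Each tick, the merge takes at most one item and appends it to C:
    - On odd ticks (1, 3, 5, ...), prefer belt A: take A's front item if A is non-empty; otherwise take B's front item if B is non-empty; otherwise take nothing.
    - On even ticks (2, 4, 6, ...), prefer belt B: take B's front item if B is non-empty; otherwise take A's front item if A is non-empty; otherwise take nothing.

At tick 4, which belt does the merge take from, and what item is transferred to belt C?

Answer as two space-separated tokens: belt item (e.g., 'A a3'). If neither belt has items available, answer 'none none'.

Answer: B node

Derivation:
Tick 1: prefer A, take spool from A; A=[nail,apple,lens,quill] B=[clip,node] C=[spool]
Tick 2: prefer B, take clip from B; A=[nail,apple,lens,quill] B=[node] C=[spool,clip]
Tick 3: prefer A, take nail from A; A=[apple,lens,quill] B=[node] C=[spool,clip,nail]
Tick 4: prefer B, take node from B; A=[apple,lens,quill] B=[-] C=[spool,clip,nail,node]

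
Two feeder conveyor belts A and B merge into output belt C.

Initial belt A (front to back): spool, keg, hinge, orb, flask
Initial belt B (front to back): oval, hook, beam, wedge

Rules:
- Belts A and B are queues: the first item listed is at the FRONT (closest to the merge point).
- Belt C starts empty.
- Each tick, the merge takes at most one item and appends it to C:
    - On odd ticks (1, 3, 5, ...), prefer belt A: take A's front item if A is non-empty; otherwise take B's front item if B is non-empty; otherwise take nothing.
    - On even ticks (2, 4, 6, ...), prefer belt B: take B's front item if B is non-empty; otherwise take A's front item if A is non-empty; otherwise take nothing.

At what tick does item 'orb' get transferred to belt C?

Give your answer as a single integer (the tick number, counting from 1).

Tick 1: prefer A, take spool from A; A=[keg,hinge,orb,flask] B=[oval,hook,beam,wedge] C=[spool]
Tick 2: prefer B, take oval from B; A=[keg,hinge,orb,flask] B=[hook,beam,wedge] C=[spool,oval]
Tick 3: prefer A, take keg from A; A=[hinge,orb,flask] B=[hook,beam,wedge] C=[spool,oval,keg]
Tick 4: prefer B, take hook from B; A=[hinge,orb,flask] B=[beam,wedge] C=[spool,oval,keg,hook]
Tick 5: prefer A, take hinge from A; A=[orb,flask] B=[beam,wedge] C=[spool,oval,keg,hook,hinge]
Tick 6: prefer B, take beam from B; A=[orb,flask] B=[wedge] C=[spool,oval,keg,hook,hinge,beam]
Tick 7: prefer A, take orb from A; A=[flask] B=[wedge] C=[spool,oval,keg,hook,hinge,beam,orb]

Answer: 7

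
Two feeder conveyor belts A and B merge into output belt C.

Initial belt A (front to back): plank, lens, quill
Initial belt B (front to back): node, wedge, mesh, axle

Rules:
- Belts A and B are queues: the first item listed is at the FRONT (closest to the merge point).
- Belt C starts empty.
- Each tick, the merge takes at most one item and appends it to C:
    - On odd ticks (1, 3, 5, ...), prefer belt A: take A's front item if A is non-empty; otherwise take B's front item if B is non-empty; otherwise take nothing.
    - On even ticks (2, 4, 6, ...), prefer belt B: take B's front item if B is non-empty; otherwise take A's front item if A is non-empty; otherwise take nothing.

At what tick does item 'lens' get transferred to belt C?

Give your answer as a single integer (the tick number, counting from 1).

Tick 1: prefer A, take plank from A; A=[lens,quill] B=[node,wedge,mesh,axle] C=[plank]
Tick 2: prefer B, take node from B; A=[lens,quill] B=[wedge,mesh,axle] C=[plank,node]
Tick 3: prefer A, take lens from A; A=[quill] B=[wedge,mesh,axle] C=[plank,node,lens]

Answer: 3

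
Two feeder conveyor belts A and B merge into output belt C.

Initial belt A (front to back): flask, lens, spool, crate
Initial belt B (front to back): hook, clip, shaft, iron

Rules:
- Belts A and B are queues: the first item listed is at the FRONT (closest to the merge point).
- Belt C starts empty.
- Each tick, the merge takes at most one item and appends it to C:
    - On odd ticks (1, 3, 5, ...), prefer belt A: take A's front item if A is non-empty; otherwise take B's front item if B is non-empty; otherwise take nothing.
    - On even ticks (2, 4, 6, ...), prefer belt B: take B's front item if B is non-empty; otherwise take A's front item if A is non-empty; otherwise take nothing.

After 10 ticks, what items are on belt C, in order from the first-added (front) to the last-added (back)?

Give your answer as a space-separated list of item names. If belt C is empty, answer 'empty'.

Answer: flask hook lens clip spool shaft crate iron

Derivation:
Tick 1: prefer A, take flask from A; A=[lens,spool,crate] B=[hook,clip,shaft,iron] C=[flask]
Tick 2: prefer B, take hook from B; A=[lens,spool,crate] B=[clip,shaft,iron] C=[flask,hook]
Tick 3: prefer A, take lens from A; A=[spool,crate] B=[clip,shaft,iron] C=[flask,hook,lens]
Tick 4: prefer B, take clip from B; A=[spool,crate] B=[shaft,iron] C=[flask,hook,lens,clip]
Tick 5: prefer A, take spool from A; A=[crate] B=[shaft,iron] C=[flask,hook,lens,clip,spool]
Tick 6: prefer B, take shaft from B; A=[crate] B=[iron] C=[flask,hook,lens,clip,spool,shaft]
Tick 7: prefer A, take crate from A; A=[-] B=[iron] C=[flask,hook,lens,clip,spool,shaft,crate]
Tick 8: prefer B, take iron from B; A=[-] B=[-] C=[flask,hook,lens,clip,spool,shaft,crate,iron]
Tick 9: prefer A, both empty, nothing taken; A=[-] B=[-] C=[flask,hook,lens,clip,spool,shaft,crate,iron]
Tick 10: prefer B, both empty, nothing taken; A=[-] B=[-] C=[flask,hook,lens,clip,spool,shaft,crate,iron]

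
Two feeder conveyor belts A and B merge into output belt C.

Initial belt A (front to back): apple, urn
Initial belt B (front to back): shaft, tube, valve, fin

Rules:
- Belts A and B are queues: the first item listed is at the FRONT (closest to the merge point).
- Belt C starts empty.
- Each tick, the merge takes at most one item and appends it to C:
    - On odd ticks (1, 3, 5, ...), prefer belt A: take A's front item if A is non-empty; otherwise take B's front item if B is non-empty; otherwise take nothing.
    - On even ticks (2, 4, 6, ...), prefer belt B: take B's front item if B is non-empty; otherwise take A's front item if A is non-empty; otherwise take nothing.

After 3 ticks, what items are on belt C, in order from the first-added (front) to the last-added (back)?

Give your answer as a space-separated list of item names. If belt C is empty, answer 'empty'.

Tick 1: prefer A, take apple from A; A=[urn] B=[shaft,tube,valve,fin] C=[apple]
Tick 2: prefer B, take shaft from B; A=[urn] B=[tube,valve,fin] C=[apple,shaft]
Tick 3: prefer A, take urn from A; A=[-] B=[tube,valve,fin] C=[apple,shaft,urn]

Answer: apple shaft urn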